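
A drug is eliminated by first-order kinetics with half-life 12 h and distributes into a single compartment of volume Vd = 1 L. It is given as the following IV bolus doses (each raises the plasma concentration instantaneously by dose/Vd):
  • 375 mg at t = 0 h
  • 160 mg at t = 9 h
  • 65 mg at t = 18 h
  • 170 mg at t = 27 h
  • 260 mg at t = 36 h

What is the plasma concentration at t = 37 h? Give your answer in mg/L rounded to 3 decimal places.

438.500 mg/L

k = ln 2 / 12 = 0.05776 per h
Dose 1 (375 mg at t=0 h): 375·exp(−0.05776·37) = 44.244 mg/L
Dose 2 (160 mg at t=9 h): 160·exp(−0.05776·28) = 31.748 mg/L
Dose 3 (65 mg at t=18 h): 65·exp(−0.05776·19) = 21.691 mg/L
Dose 4 (170 mg at t=27 h): 170·exp(−0.05776·10) = 95.409 mg/L
Dose 5 (260 mg at t=36 h): 260·exp(−0.05776·1) = 245.407 mg/L
C(37) = 44.244 + 31.748 + 21.691 + 95.409 + 245.407 = 438.500 mg/L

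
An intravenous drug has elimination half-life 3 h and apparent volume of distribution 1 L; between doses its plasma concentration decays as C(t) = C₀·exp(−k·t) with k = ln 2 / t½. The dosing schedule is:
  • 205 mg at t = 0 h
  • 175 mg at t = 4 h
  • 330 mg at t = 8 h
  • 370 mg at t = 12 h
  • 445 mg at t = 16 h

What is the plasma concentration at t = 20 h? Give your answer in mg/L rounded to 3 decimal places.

k = ln 2 / 3 = 0.23105 per h
Dose 1 (205 mg at t=0 h): 205·exp(−0.23105·20) = 2.018 mg/L
Dose 2 (175 mg at t=4 h): 175·exp(−0.23105·16) = 4.341 mg/L
Dose 3 (330 mg at t=8 h): 330·exp(−0.23105·12) = 20.625 mg/L
Dose 4 (370 mg at t=12 h): 370·exp(−0.23105·8) = 58.271 mg/L
Dose 5 (445 mg at t=16 h): 445·exp(−0.23105·4) = 176.598 mg/L
C(20) = 2.018 + 4.341 + 20.625 + 58.271 + 176.598 = 261.853 mg/L

261.853 mg/L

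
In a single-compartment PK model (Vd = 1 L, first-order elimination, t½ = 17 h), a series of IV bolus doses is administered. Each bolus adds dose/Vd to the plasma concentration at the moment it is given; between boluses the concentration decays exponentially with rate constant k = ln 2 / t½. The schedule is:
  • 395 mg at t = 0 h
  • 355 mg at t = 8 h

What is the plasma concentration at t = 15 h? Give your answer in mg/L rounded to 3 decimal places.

481.135 mg/L

k = ln 2 / 17 = 0.04077 per h
Dose 1 (395 mg at t=0 h): 395·exp(−0.04077·15) = 214.280 mg/L
Dose 2 (355 mg at t=8 h): 355·exp(−0.04077·7) = 266.855 mg/L
C(15) = 214.280 + 266.855 = 481.135 mg/L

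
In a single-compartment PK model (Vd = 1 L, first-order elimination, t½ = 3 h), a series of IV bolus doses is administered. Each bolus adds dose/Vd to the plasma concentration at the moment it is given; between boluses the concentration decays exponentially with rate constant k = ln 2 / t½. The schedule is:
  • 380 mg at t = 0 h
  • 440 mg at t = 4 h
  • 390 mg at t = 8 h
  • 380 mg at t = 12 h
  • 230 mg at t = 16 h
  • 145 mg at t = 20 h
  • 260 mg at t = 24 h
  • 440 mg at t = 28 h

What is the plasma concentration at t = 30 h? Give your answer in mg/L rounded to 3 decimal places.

k = ln 2 / 3 = 0.23105 per h
Dose 1 (380 mg at t=0 h): 380·exp(−0.23105·30) = 0.371 mg/L
Dose 2 (440 mg at t=4 h): 440·exp(−0.23105·26) = 1.083 mg/L
Dose 3 (390 mg at t=8 h): 390·exp(−0.23105·22) = 2.418 mg/L
Dose 4 (380 mg at t=12 h): 380·exp(−0.23105·18) = 5.938 mg/L
Dose 5 (230 mg at t=16 h): 230·exp(−0.23105·14) = 9.056 mg/L
Dose 6 (145 mg at t=20 h): 145·exp(−0.23105·10) = 14.386 mg/L
Dose 7 (260 mg at t=24 h): 260·exp(−0.23105·6) = 65.000 mg/L
Dose 8 (440 mg at t=28 h): 440·exp(−0.23105·2) = 277.183 mg/L
C(30) = 0.371 + 1.083 + 2.418 + 5.938 + 9.056 + 14.386 + 65.000 + 277.183 = 375.434 mg/L

375.434 mg/L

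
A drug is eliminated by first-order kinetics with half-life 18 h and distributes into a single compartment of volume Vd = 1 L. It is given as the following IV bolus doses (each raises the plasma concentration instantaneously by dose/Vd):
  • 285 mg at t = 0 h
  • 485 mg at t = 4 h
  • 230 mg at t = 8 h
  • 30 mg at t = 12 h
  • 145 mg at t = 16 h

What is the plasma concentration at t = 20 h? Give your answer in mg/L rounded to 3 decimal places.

k = ln 2 / 18 = 0.03851 per h
Dose 1 (285 mg at t=0 h): 285·exp(−0.03851·20) = 131.937 mg/L
Dose 2 (485 mg at t=4 h): 485·exp(−0.03851·16) = 261.914 mg/L
Dose 3 (230 mg at t=8 h): 230·exp(−0.03851·12) = 144.891 mg/L
Dose 4 (30 mg at t=12 h): 30·exp(−0.03851·8) = 22.046 mg/L
Dose 5 (145 mg at t=16 h): 145·exp(−0.03851·4) = 124.300 mg/L
C(20) = 131.937 + 261.914 + 144.891 + 22.046 + 124.300 = 685.089 mg/L

685.089 mg/L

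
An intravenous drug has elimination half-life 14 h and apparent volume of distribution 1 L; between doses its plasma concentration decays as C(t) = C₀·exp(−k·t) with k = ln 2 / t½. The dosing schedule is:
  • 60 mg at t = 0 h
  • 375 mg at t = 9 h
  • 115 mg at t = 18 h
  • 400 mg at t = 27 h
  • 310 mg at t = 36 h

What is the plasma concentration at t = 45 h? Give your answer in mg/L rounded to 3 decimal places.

462.368 mg/L

k = ln 2 / 14 = 0.04951 per h
Dose 1 (60 mg at t=0 h): 60·exp(−0.04951·45) = 6.465 mg/L
Dose 2 (375 mg at t=9 h): 375·exp(−0.04951·36) = 63.089 mg/L
Dose 3 (115 mg at t=18 h): 115·exp(−0.04951·27) = 30.209 mg/L
Dose 4 (400 mg at t=27 h): 400·exp(−0.04951·18) = 164.067 mg/L
Dose 5 (310 mg at t=36 h): 310·exp(−0.04951·9) = 198.537 mg/L
C(45) = 6.465 + 63.089 + 30.209 + 164.067 + 198.537 = 462.368 mg/L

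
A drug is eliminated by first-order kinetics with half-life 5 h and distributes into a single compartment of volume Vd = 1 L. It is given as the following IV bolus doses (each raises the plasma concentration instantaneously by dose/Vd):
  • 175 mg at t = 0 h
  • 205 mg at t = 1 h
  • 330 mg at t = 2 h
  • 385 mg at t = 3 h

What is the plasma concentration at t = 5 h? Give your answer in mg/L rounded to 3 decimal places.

k = ln 2 / 5 = 0.13863 per h
Dose 1 (175 mg at t=0 h): 175·exp(−0.13863·5) = 87.500 mg/L
Dose 2 (205 mg at t=1 h): 205·exp(−0.13863·4) = 117.742 mg/L
Dose 3 (330 mg at t=2 h): 330·exp(−0.13863·3) = 217.719 mg/L
Dose 4 (385 mg at t=3 h): 385·exp(−0.13863·2) = 291.775 mg/L
C(5) = 87.500 + 117.742 + 217.719 + 291.775 = 714.736 mg/L

714.736 mg/L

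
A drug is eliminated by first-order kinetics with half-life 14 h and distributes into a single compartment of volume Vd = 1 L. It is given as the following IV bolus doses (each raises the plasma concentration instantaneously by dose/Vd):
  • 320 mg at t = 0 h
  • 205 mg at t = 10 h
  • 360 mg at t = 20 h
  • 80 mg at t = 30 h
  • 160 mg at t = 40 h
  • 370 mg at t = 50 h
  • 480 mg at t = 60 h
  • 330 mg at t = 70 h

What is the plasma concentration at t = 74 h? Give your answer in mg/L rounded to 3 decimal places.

k = ln 2 / 14 = 0.04951 per h
Dose 1 (320 mg at t=0 h): 320·exp(−0.04951·74) = 8.203 mg/L
Dose 2 (205 mg at t=10 h): 205·exp(−0.04951·64) = 8.622 mg/L
Dose 3 (360 mg at t=20 h): 360·exp(−0.04951·54) = 24.842 mg/L
Dose 4 (80 mg at t=30 h): 80·exp(−0.04951·44) = 9.057 mg/L
Dose 5 (160 mg at t=40 h): 160·exp(−0.04951·34) = 29.720 mg/L
Dose 6 (370 mg at t=50 h): 370·exp(−0.04951·24) = 112.759 mg/L
Dose 7 (480 mg at t=60 h): 480·exp(−0.04951·14) = 240.000 mg/L
Dose 8 (330 mg at t=70 h): 330·exp(−0.04951·4) = 270.711 mg/L
C(74) = 8.203 + 8.622 + 24.842 + 9.057 + 29.720 + 112.759 + 240.000 + 270.711 = 703.914 mg/L

703.914 mg/L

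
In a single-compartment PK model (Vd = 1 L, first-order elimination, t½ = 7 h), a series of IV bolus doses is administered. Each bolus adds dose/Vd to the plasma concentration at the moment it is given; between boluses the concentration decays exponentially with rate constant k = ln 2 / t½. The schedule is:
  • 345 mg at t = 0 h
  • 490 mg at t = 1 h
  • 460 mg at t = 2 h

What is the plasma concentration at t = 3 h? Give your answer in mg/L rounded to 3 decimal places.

k = ln 2 / 7 = 0.09902 per h
Dose 1 (345 mg at t=0 h): 345·exp(−0.09902·3) = 256.334 mg/L
Dose 2 (490 mg at t=1 h): 490·exp(−0.09902·2) = 401.964 mg/L
Dose 3 (460 mg at t=2 h): 460·exp(−0.09902·1) = 416.633 mg/L
C(3) = 256.334 + 401.964 + 416.633 = 1074.931 mg/L

1074.931 mg/L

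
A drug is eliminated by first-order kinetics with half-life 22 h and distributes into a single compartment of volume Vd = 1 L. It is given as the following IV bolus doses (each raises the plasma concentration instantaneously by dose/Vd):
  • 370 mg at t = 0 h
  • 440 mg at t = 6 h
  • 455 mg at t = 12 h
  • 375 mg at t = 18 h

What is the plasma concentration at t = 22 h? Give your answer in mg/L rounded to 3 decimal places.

k = ln 2 / 22 = 0.03151 per h
Dose 1 (370 mg at t=0 h): 370·exp(−0.03151·22) = 185.000 mg/L
Dose 2 (440 mg at t=6 h): 440·exp(−0.03151·16) = 265.780 mg/L
Dose 3 (455 mg at t=12 h): 455·exp(−0.03151·10) = 332.032 mg/L
Dose 4 (375 mg at t=18 h): 375·exp(−0.03151·4) = 330.597 mg/L
C(22) = 185.000 + 265.780 + 332.032 + 330.597 = 1113.408 mg/L

1113.408 mg/L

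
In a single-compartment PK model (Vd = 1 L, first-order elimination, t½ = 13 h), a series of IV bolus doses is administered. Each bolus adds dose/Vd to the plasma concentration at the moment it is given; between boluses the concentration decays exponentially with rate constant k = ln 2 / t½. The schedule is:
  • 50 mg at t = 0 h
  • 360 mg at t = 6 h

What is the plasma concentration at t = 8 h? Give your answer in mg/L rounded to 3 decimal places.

356.224 mg/L

k = ln 2 / 13 = 0.05332 per h
Dose 1 (50 mg at t=0 h): 50·exp(−0.05332·8) = 32.638 mg/L
Dose 2 (360 mg at t=6 h): 360·exp(−0.05332·2) = 323.586 mg/L
C(8) = 32.638 + 323.586 = 356.224 mg/L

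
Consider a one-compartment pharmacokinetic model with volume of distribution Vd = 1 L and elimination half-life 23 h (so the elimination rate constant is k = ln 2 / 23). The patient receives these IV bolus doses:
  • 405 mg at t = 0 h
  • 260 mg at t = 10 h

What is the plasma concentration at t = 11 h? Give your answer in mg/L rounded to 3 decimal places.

543.008 mg/L

k = ln 2 / 23 = 0.03014 per h
Dose 1 (405 mg at t=0 h): 405·exp(−0.03014·11) = 290.726 mg/L
Dose 2 (260 mg at t=10 h): 260·exp(−0.03014·1) = 252.281 mg/L
C(11) = 290.726 + 252.281 = 543.008 mg/L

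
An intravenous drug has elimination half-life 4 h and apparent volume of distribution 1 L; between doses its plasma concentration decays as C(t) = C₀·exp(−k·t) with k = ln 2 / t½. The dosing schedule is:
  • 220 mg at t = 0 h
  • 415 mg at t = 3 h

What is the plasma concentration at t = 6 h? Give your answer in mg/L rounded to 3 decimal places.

k = ln 2 / 4 = 0.17329 per h
Dose 1 (220 mg at t=0 h): 220·exp(−0.17329·6) = 77.782 mg/L
Dose 2 (415 mg at t=3 h): 415·exp(−0.17329·3) = 246.760 mg/L
C(6) = 77.782 + 246.760 = 324.542 mg/L

324.542 mg/L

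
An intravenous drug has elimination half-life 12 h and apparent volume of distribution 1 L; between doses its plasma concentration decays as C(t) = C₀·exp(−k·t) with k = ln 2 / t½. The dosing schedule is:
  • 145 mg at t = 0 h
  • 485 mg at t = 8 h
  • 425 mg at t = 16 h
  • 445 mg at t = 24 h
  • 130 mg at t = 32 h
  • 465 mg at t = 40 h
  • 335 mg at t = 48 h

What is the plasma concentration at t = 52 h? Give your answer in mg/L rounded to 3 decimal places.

k = ln 2 / 12 = 0.05776 per h
Dose 1 (145 mg at t=0 h): 145·exp(−0.05776·52) = 7.193 mg/L
Dose 2 (485 mg at t=8 h): 485·exp(−0.05776·44) = 38.191 mg/L
Dose 3 (425 mg at t=16 h): 425·exp(−0.05776·36) = 53.125 mg/L
Dose 4 (445 mg at t=24 h): 445·exp(−0.05776·28) = 88.299 mg/L
Dose 5 (130 mg at t=32 h): 130·exp(−0.05776·20) = 40.947 mg/L
Dose 6 (465 mg at t=40 h): 465·exp(−0.05776·12) = 232.500 mg/L
Dose 7 (335 mg at t=48 h): 335·exp(−0.05776·4) = 265.890 mg/L
C(52) = 7.193 + 38.191 + 53.125 + 88.299 + 40.947 + 232.500 + 265.890 = 726.146 mg/L

726.146 mg/L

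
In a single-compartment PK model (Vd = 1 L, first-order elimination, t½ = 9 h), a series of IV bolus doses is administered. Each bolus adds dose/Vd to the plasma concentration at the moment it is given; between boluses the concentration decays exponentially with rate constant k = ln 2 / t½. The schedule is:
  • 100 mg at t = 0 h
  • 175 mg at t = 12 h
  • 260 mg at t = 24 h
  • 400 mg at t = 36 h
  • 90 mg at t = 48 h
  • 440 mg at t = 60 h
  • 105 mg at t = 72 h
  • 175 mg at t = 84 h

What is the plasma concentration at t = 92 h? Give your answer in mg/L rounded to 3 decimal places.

164.660 mg/L

k = ln 2 / 9 = 0.07702 per h
Dose 1 (100 mg at t=0 h): 100·exp(−0.07702·92) = 0.084 mg/L
Dose 2 (175 mg at t=12 h): 175·exp(−0.07702·80) = 0.369 mg/L
Dose 3 (260 mg at t=24 h): 260·exp(−0.07702·68) = 1.382 mg/L
Dose 4 (400 mg at t=36 h): 400·exp(−0.07702·56) = 5.358 mg/L
Dose 5 (90 mg at t=48 h): 90·exp(−0.07702·44) = 3.038 mg/L
Dose 6 (440 mg at t=60 h): 440·exp(−0.07702·32) = 37.422 mg/L
Dose 7 (105 mg at t=72 h): 105·exp(−0.07702·20) = 22.503 mg/L
Dose 8 (175 mg at t=84 h): 175·exp(−0.07702·8) = 94.505 mg/L
C(92) = 0.084 + 0.369 + 1.382 + 5.358 + 3.038 + 37.422 + 22.503 + 94.505 = 164.660 mg/L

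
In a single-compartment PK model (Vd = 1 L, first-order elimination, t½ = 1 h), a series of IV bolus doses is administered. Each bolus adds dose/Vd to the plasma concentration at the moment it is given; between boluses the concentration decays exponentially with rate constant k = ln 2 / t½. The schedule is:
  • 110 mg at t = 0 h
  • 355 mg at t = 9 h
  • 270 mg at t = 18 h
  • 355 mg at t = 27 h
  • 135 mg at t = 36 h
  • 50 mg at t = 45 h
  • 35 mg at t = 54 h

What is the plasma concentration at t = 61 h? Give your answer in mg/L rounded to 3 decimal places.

0.274 mg/L

k = ln 2 / 1 = 0.69315 per h
Dose 1 (110 mg at t=0 h): 110·exp(−0.69315·61) = 0.000 mg/L
Dose 2 (355 mg at t=9 h): 355·exp(−0.69315·52) = 0.000 mg/L
Dose 3 (270 mg at t=18 h): 270·exp(−0.69315·43) = 0.000 mg/L
Dose 4 (355 mg at t=27 h): 355·exp(−0.69315·34) = 0.000 mg/L
Dose 5 (135 mg at t=36 h): 135·exp(−0.69315·25) = 0.000 mg/L
Dose 6 (50 mg at t=45 h): 50·exp(−0.69315·16) = 0.001 mg/L
Dose 7 (35 mg at t=54 h): 35·exp(−0.69315·7) = 0.273 mg/L
C(61) = 0.000 + 0.000 + 0.000 + 0.000 + 0.000 + 0.001 + 0.273 = 0.274 mg/L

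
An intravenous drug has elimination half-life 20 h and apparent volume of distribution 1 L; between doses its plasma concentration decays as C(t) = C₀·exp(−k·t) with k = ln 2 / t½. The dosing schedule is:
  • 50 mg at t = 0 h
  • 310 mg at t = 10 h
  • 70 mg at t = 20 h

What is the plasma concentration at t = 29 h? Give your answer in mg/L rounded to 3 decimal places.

k = ln 2 / 20 = 0.03466 per h
Dose 1 (50 mg at t=0 h): 50·exp(−0.03466·29) = 18.301 mg/L
Dose 2 (310 mg at t=10 h): 310·exp(−0.03466·19) = 160.466 mg/L
Dose 3 (70 mg at t=20 h): 70·exp(−0.03466·9) = 51.243 mg/L
C(29) = 18.301 + 160.466 + 51.243 = 230.010 mg/L

230.010 mg/L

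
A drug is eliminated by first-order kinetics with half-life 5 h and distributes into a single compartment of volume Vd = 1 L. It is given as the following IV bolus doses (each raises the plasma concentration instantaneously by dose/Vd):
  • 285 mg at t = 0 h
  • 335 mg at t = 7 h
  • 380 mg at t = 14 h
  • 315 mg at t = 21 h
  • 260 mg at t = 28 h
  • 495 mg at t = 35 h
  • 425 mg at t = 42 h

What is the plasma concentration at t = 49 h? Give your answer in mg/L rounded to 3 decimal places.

257.042 mg/L

k = ln 2 / 5 = 0.13863 per h
Dose 1 (285 mg at t=0 h): 285·exp(−0.13863·49) = 0.320 mg/L
Dose 2 (335 mg at t=7 h): 335·exp(−0.13863·42) = 0.992 mg/L
Dose 3 (380 mg at t=14 h): 380·exp(−0.13863·35) = 2.969 mg/L
Dose 4 (315 mg at t=21 h): 315·exp(−0.13863·28) = 6.494 mg/L
Dose 5 (260 mg at t=28 h): 260·exp(−0.13863·21) = 14.146 mg/L
Dose 6 (495 mg at t=35 h): 495·exp(−0.13863·14) = 71.076 mg/L
Dose 7 (425 mg at t=42 h): 425·exp(−0.13863·7) = 161.045 mg/L
C(49) = 0.320 + 0.992 + 2.969 + 6.494 + 14.146 + 71.076 + 161.045 = 257.042 mg/L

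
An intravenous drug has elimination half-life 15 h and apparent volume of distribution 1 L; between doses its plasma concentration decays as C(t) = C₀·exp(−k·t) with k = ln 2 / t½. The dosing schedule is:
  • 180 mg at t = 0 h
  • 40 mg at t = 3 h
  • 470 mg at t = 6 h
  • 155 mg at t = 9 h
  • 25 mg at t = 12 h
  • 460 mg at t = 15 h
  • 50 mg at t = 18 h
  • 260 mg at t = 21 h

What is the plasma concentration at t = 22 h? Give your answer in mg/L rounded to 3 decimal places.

1029.585 mg/L

k = ln 2 / 15 = 0.04621 per h
Dose 1 (180 mg at t=0 h): 180·exp(−0.04621·22) = 65.127 mg/L
Dose 2 (40 mg at t=3 h): 40·exp(−0.04621·19) = 16.625 mg/L
Dose 3 (470 mg at t=6 h): 470·exp(−0.04621·16) = 224.388 mg/L
Dose 4 (155 mg at t=9 h): 155·exp(−0.04621·13) = 85.004 mg/L
Dose 5 (25 mg at t=12 h): 25·exp(−0.04621·10) = 15.749 mg/L
Dose 6 (460 mg at t=15 h): 460·exp(−0.04621·7) = 332.872 mg/L
Dose 7 (50 mg at t=18 h): 50·exp(−0.04621·4) = 41.562 mg/L
Dose 8 (260 mg at t=21 h): 260·exp(−0.04621·1) = 248.259 mg/L
C(22) = 65.127 + 16.625 + 224.388 + 85.004 + 15.749 + 332.872 + 41.562 + 248.259 = 1029.585 mg/L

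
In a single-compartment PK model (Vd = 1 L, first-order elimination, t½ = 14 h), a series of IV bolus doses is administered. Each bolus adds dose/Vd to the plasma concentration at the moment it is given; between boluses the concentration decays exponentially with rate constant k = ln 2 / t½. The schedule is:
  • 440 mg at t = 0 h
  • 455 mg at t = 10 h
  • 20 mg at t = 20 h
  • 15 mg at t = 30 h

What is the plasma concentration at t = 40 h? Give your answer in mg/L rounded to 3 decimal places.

k = ln 2 / 14 = 0.04951 per h
Dose 1 (440 mg at t=0 h): 440·exp(−0.04951·40) = 60.725 mg/L
Dose 2 (455 mg at t=10 h): 455·exp(−0.04951·30) = 103.026 mg/L
Dose 3 (20 mg at t=20 h): 20·exp(−0.04951·20) = 7.430 mg/L
Dose 4 (15 mg at t=30 h): 15·exp(−0.04951·10) = 9.143 mg/L
C(40) = 60.725 + 103.026 + 7.430 + 9.143 = 180.324 mg/L

180.324 mg/L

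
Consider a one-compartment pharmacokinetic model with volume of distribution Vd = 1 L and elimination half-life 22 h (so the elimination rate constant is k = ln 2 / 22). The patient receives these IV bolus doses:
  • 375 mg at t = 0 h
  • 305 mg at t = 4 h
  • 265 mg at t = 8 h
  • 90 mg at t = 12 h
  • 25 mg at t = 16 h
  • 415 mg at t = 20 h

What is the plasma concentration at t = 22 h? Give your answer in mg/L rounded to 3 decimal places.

k = ln 2 / 22 = 0.03151 per h
Dose 1 (375 mg at t=0 h): 375·exp(−0.03151·22) = 187.500 mg/L
Dose 2 (305 mg at t=4 h): 305·exp(−0.03151·18) = 172.983 mg/L
Dose 3 (265 mg at t=8 h): 265·exp(−0.03151·14) = 170.483 mg/L
Dose 4 (90 mg at t=12 h): 90·exp(−0.03151·10) = 65.677 mg/L
Dose 5 (25 mg at t=16 h): 25·exp(−0.03151·6) = 20.694 mg/L
Dose 6 (415 mg at t=20 h): 415·exp(−0.03151·2) = 389.656 mg/L
C(22) = 187.500 + 172.983 + 170.483 + 65.677 + 20.694 + 389.656 = 1006.993 mg/L

1006.993 mg/L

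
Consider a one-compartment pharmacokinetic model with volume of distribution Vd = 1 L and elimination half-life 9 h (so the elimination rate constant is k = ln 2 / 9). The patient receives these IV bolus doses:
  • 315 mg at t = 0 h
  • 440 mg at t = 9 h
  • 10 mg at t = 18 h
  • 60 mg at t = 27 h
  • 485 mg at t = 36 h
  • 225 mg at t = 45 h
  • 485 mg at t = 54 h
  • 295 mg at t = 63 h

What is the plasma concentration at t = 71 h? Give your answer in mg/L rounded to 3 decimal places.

360.618 mg/L

k = ln 2 / 9 = 0.07702 per h
Dose 1 (315 mg at t=0 h): 315·exp(−0.07702·71) = 1.329 mg/L
Dose 2 (440 mg at t=9 h): 440·exp(−0.07702·62) = 3.713 mg/L
Dose 3 (10 mg at t=18 h): 10·exp(−0.07702·53) = 0.169 mg/L
Dose 4 (60 mg at t=27 h): 60·exp(−0.07702·44) = 2.025 mg/L
Dose 5 (485 mg at t=36 h): 485·exp(−0.07702·35) = 32.739 mg/L
Dose 6 (225 mg at t=45 h): 225·exp(−0.07702·26) = 30.377 mg/L
Dose 7 (485 mg at t=54 h): 485·exp(−0.07702·17) = 130.957 mg/L
Dose 8 (295 mg at t=63 h): 295·exp(−0.07702·8) = 159.309 mg/L
C(71) = 1.329 + 3.713 + 0.169 + 2.025 + 32.739 + 30.377 + 130.957 + 159.309 = 360.618 mg/L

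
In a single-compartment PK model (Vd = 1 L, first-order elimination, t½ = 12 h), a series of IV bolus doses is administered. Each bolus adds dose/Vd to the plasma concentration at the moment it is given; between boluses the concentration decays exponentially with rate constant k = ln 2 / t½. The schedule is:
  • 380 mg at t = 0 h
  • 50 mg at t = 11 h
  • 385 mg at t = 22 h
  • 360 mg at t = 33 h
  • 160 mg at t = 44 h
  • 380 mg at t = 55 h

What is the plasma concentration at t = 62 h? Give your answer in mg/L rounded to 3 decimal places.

k = ln 2 / 12 = 0.05776 per h
Dose 1 (380 mg at t=0 h): 380·exp(−0.05776·62) = 10.579 mg/L
Dose 2 (50 mg at t=11 h): 50·exp(−0.05776·51) = 2.628 mg/L
Dose 3 (385 mg at t=22 h): 385·exp(−0.05776·40) = 38.197 mg/L
Dose 4 (360 mg at t=33 h): 360·exp(−0.05776·29) = 67.424 mg/L
Dose 5 (160 mg at t=44 h): 160·exp(−0.05776·18) = 56.569 mg/L
Dose 6 (380 mg at t=55 h): 380·exp(−0.05776·7) = 253.620 mg/L
C(62) = 10.579 + 2.628 + 38.197 + 67.424 + 56.569 + 253.620 = 429.016 mg/L

429.016 mg/L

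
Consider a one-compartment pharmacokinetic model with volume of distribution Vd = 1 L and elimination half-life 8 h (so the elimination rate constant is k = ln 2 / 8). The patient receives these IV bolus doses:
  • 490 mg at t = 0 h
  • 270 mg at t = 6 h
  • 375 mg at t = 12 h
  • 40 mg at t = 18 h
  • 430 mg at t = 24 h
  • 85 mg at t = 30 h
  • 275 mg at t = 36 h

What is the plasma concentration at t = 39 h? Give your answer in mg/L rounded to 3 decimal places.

k = ln 2 / 8 = 0.08664 per h
Dose 1 (490 mg at t=0 h): 490·exp(−0.08664·39) = 16.698 mg/L
Dose 2 (270 mg at t=6 h): 270·exp(−0.08664·33) = 15.474 mg/L
Dose 3 (375 mg at t=12 h): 375·exp(−0.08664·27) = 36.146 mg/L
Dose 4 (40 mg at t=18 h): 40·exp(−0.08664·21) = 6.484 mg/L
Dose 5 (430 mg at t=24 h): 430·exp(−0.08664·15) = 117.230 mg/L
Dose 6 (85 mg at t=30 h): 85·exp(−0.08664·9) = 38.973 mg/L
Dose 7 (275 mg at t=36 h): 275·exp(−0.08664·3) = 212.054 mg/L
C(39) = 16.698 + 15.474 + 36.146 + 6.484 + 117.230 + 38.973 + 212.054 = 443.059 mg/L

443.059 mg/L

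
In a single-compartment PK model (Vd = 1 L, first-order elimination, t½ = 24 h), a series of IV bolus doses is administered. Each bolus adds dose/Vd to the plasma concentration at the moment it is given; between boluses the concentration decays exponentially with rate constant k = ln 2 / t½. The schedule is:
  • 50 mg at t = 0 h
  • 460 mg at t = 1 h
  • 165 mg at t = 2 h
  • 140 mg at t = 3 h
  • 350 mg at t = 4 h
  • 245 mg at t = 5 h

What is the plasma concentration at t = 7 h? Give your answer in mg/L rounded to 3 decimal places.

k = ln 2 / 24 = 0.02888 per h
Dose 1 (50 mg at t=0 h): 50·exp(−0.02888·7) = 40.848 mg/L
Dose 2 (460 mg at t=1 h): 460·exp(−0.02888·6) = 386.812 mg/L
Dose 3 (165 mg at t=2 h): 165·exp(−0.02888·5) = 142.814 mg/L
Dose 4 (140 mg at t=3 h): 140·exp(−0.02888·4) = 124.726 mg/L
Dose 5 (350 mg at t=4 h): 350·exp(−0.02888·3) = 320.951 mg/L
Dose 6 (245 mg at t=5 h): 245·exp(−0.02888·2) = 231.249 mg/L
C(7) = 40.848 + 386.812 + 142.814 + 124.726 + 320.951 + 231.249 = 1247.400 mg/L

1247.400 mg/L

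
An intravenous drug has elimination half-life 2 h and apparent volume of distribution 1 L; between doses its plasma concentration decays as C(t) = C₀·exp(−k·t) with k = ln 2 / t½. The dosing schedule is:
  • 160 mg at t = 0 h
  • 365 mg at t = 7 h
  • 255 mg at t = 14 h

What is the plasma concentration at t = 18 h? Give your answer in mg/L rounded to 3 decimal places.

72.128 mg/L

k = ln 2 / 2 = 0.34657 per h
Dose 1 (160 mg at t=0 h): 160·exp(−0.34657·18) = 0.312 mg/L
Dose 2 (365 mg at t=7 h): 365·exp(−0.34657·11) = 8.065 mg/L
Dose 3 (255 mg at t=14 h): 255·exp(−0.34657·4) = 63.750 mg/L
C(18) = 0.312 + 8.065 + 63.750 = 72.128 mg/L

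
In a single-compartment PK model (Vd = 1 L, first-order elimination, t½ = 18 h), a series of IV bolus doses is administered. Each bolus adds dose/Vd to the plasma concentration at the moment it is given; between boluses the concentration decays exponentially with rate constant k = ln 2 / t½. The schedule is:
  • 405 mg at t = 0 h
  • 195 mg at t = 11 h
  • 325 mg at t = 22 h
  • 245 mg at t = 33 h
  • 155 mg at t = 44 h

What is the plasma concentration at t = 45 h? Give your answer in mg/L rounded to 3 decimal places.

561.772 mg/L

k = ln 2 / 18 = 0.03851 per h
Dose 1 (405 mg at t=0 h): 405·exp(−0.03851·45) = 71.595 mg/L
Dose 2 (195 mg at t=11 h): 195·exp(−0.03851·34) = 52.653 mg/L
Dose 3 (325 mg at t=22 h): 325·exp(−0.03851·23) = 134.040 mg/L
Dose 4 (245 mg at t=33 h): 245·exp(−0.03851·12) = 154.340 mg/L
Dose 5 (155 mg at t=44 h): 155·exp(−0.03851·1) = 149.145 mg/L
C(45) = 71.595 + 52.653 + 134.040 + 154.340 + 149.145 = 561.772 mg/L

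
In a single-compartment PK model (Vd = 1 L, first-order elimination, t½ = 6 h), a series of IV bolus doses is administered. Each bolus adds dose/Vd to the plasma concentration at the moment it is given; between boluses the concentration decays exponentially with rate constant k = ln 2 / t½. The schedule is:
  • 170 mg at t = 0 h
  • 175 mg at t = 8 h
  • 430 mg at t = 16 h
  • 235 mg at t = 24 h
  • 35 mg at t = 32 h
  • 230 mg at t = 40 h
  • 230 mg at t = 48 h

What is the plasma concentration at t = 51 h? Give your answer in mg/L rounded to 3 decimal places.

k = ln 2 / 6 = 0.11552 per h
Dose 1 (170 mg at t=0 h): 170·exp(−0.11552·51) = 0.470 mg/L
Dose 2 (175 mg at t=8 h): 175·exp(−0.11552·43) = 1.218 mg/L
Dose 3 (430 mg at t=16 h): 430·exp(−0.11552·35) = 7.542 mg/L
Dose 4 (235 mg at t=24 h): 235·exp(−0.11552·27) = 10.386 mg/L
Dose 5 (35 mg at t=32 h): 35·exp(−0.11552·19) = 3.898 mg/L
Dose 6 (230 mg at t=40 h): 230·exp(−0.11552·11) = 64.542 mg/L
Dose 7 (230 mg at t=48 h): 230·exp(−0.11552·3) = 162.635 mg/L
C(51) = 0.470 + 1.218 + 7.542 + 10.386 + 3.898 + 64.542 + 162.635 = 250.689 mg/L

250.689 mg/L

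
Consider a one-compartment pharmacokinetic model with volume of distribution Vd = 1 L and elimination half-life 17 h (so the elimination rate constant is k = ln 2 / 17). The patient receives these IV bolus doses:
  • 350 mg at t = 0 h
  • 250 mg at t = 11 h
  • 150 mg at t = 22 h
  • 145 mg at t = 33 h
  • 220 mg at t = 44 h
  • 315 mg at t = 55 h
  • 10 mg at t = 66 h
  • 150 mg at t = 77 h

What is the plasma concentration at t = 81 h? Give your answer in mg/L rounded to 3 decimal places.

k = ln 2 / 17 = 0.04077 per h
Dose 1 (350 mg at t=0 h): 350·exp(−0.04077·81) = 12.875 mg/L
Dose 2 (250 mg at t=11 h): 250·exp(−0.04077·70) = 14.401 mg/L
Dose 3 (150 mg at t=22 h): 150·exp(−0.04077·59) = 13.531 mg/L
Dose 4 (145 mg at t=33 h): 145·exp(−0.04077·48) = 20.483 mg/L
Dose 5 (220 mg at t=44 h): 220·exp(−0.04077·37) = 48.668 mg/L
Dose 6 (315 mg at t=55 h): 315·exp(−0.04077·26) = 109.122 mg/L
Dose 7 (10 mg at t=66 h): 10·exp(−0.04077·15) = 5.425 mg/L
Dose 8 (150 mg at t=77 h): 150·exp(−0.04077·4) = 127.427 mg/L
C(81) = 12.875 + 14.401 + 13.531 + 20.483 + 48.668 + 109.122 + 5.425 + 127.427 = 351.932 mg/L

351.932 mg/L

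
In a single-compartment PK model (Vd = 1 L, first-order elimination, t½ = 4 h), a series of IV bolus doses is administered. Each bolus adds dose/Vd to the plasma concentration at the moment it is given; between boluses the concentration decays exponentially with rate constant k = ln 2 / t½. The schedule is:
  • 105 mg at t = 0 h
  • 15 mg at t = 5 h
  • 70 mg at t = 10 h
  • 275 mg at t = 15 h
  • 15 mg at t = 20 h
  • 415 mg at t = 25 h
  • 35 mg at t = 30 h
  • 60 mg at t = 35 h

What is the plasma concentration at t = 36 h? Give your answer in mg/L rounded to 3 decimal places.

k = ln 2 / 4 = 0.17329 per h
Dose 1 (105 mg at t=0 h): 105·exp(−0.17329·36) = 0.205 mg/L
Dose 2 (15 mg at t=5 h): 15·exp(−0.17329·31) = 0.070 mg/L
Dose 3 (70 mg at t=10 h): 70·exp(−0.17329·26) = 0.773 mg/L
Dose 4 (275 mg at t=15 h): 275·exp(−0.17329·21) = 7.226 mg/L
Dose 5 (15 mg at t=20 h): 15·exp(−0.17329·16) = 0.938 mg/L
Dose 6 (415 mg at t=25 h): 415·exp(−0.17329·11) = 61.690 mg/L
Dose 7 (35 mg at t=30 h): 35·exp(−0.17329·6) = 12.374 mg/L
Dose 8 (60 mg at t=35 h): 60·exp(−0.17329·1) = 50.454 mg/L
C(36) = 0.205 + 0.070 + 0.773 + 7.226 + 0.938 + 61.690 + 12.374 + 50.454 = 133.730 mg/L

133.730 mg/L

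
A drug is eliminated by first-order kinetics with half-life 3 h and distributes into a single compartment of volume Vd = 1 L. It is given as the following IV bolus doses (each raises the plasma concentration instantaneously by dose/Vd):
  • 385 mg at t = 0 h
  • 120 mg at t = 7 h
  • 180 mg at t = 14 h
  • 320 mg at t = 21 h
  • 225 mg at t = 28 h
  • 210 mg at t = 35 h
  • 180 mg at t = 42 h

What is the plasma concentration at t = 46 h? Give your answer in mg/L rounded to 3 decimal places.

92.612 mg/L

k = ln 2 / 3 = 0.23105 per h
Dose 1 (385 mg at t=0 h): 385·exp(−0.23105·46) = 0.009 mg/L
Dose 2 (120 mg at t=7 h): 120·exp(−0.23105·39) = 0.015 mg/L
Dose 3 (180 mg at t=14 h): 180·exp(−0.23105·32) = 0.111 mg/L
Dose 4 (320 mg at t=21 h): 320·exp(−0.23105·25) = 0.992 mg/L
Dose 5 (225 mg at t=28 h): 225·exp(−0.23105·18) = 3.516 mg/L
Dose 6 (210 mg at t=35 h): 210·exp(−0.23105·11) = 16.536 mg/L
Dose 7 (180 mg at t=42 h): 180·exp(−0.23105·4) = 71.433 mg/L
C(46) = 0.009 + 0.015 + 0.111 + 0.992 + 3.516 + 16.536 + 71.433 = 92.612 mg/L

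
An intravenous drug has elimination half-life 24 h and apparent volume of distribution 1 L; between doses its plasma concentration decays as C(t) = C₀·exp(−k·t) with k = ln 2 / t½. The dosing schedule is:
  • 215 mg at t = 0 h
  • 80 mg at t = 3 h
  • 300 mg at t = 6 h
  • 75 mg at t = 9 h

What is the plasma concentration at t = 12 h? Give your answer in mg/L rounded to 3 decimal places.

534.761 mg/L

k = ln 2 / 24 = 0.02888 per h
Dose 1 (215 mg at t=0 h): 215·exp(−0.02888·12) = 152.028 mg/L
Dose 2 (80 mg at t=3 h): 80·exp(−0.02888·9) = 61.688 mg/L
Dose 3 (300 mg at t=6 h): 300·exp(−0.02888·6) = 252.269 mg/L
Dose 4 (75 mg at t=9 h): 75·exp(−0.02888·3) = 68.775 mg/L
C(12) = 152.028 + 61.688 + 252.269 + 68.775 = 534.761 mg/L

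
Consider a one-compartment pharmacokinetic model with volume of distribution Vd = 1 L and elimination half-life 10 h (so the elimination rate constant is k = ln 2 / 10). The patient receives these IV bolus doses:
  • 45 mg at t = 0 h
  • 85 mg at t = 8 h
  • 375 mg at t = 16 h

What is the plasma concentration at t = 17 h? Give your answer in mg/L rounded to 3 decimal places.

k = ln 2 / 10 = 0.06931 per h
Dose 1 (45 mg at t=0 h): 45·exp(−0.06931·17) = 13.850 mg/L
Dose 2 (85 mg at t=8 h): 85·exp(−0.06931·9) = 45.550 mg/L
Dose 3 (375 mg at t=16 h): 375·exp(−0.06931·1) = 349.887 mg/L
C(17) = 13.850 + 45.550 + 349.887 = 409.288 mg/L

409.288 mg/L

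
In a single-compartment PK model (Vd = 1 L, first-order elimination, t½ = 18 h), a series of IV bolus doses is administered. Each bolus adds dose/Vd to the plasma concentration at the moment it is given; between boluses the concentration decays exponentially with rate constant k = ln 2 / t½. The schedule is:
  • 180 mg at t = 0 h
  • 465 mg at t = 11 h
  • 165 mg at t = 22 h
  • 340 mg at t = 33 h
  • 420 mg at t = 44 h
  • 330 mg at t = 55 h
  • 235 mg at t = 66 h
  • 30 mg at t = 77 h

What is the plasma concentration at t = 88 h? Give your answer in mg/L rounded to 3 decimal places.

374.066 mg/L

k = ln 2 / 18 = 0.03851 per h
Dose 1 (180 mg at t=0 h): 180·exp(−0.03851·88) = 6.075 mg/L
Dose 2 (465 mg at t=11 h): 465·exp(−0.03851·77) = 23.973 mg/L
Dose 3 (165 mg at t=22 h): 165·exp(−0.03851·66) = 12.993 mg/L
Dose 4 (340 mg at t=33 h): 340·exp(−0.03851·55) = 40.895 mg/L
Dose 5 (420 mg at t=44 h): 420·exp(−0.03851·44) = 77.161 mg/L
Dose 6 (330 mg at t=55 h): 330·exp(−0.03851·33) = 92.603 mg/L
Dose 7 (235 mg at t=66 h): 235·exp(−0.03851·22) = 100.726 mg/L
Dose 8 (30 mg at t=77 h): 30·exp(−0.03851·11) = 19.641 mg/L
C(88) = 6.075 + 23.973 + 12.993 + 40.895 + 77.161 + 92.603 + 100.726 + 19.641 = 374.066 mg/L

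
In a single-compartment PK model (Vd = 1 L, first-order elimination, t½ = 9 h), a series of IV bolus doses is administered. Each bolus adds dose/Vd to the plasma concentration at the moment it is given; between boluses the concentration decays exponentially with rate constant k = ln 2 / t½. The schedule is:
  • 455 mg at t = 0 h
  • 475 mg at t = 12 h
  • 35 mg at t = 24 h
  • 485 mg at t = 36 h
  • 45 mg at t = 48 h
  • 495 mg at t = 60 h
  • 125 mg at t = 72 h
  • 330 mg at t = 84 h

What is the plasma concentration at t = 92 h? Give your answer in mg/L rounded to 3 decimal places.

256.682 mg/L

k = ln 2 / 9 = 0.07702 per h
Dose 1 (455 mg at t=0 h): 455·exp(−0.07702·92) = 0.381 mg/L
Dose 2 (475 mg at t=12 h): 475·exp(−0.07702·80) = 1.002 mg/L
Dose 3 (35 mg at t=24 h): 35·exp(−0.07702·68) = 0.186 mg/L
Dose 4 (485 mg at t=36 h): 485·exp(−0.07702·56) = 6.496 mg/L
Dose 5 (45 mg at t=48 h): 45·exp(−0.07702·44) = 1.519 mg/L
Dose 6 (495 mg at t=60 h): 495·exp(−0.07702·32) = 42.099 mg/L
Dose 7 (125 mg at t=72 h): 125·exp(−0.07702·20) = 26.789 mg/L
Dose 8 (330 mg at t=84 h): 330·exp(−0.07702·8) = 178.210 mg/L
C(92) = 0.381 + 1.002 + 0.186 + 6.496 + 1.519 + 42.099 + 26.789 + 178.210 = 256.682 mg/L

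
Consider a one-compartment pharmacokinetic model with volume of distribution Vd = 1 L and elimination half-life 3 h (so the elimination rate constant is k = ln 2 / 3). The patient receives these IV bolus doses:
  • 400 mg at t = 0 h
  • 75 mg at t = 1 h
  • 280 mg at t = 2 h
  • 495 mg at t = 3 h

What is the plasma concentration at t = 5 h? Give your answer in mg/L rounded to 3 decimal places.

607.586 mg/L

k = ln 2 / 3 = 0.23105 per h
Dose 1 (400 mg at t=0 h): 400·exp(−0.23105·5) = 125.992 mg/L
Dose 2 (75 mg at t=1 h): 75·exp(−0.23105·4) = 29.764 mg/L
Dose 3 (280 mg at t=2 h): 280·exp(−0.23105·3) = 140.000 mg/L
Dose 4 (495 mg at t=3 h): 495·exp(−0.23105·2) = 311.830 mg/L
C(5) = 125.992 + 29.764 + 140.000 + 311.830 = 607.586 mg/L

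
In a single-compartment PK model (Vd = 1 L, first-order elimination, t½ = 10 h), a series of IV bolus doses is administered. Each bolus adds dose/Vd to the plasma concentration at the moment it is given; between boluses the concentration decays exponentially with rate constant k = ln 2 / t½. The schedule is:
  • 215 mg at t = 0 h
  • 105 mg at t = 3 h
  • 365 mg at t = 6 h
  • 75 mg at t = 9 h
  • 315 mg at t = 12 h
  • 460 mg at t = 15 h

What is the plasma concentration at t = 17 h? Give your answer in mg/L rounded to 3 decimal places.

k = ln 2 / 10 = 0.06931 per h
Dose 1 (215 mg at t=0 h): 215·exp(−0.06931·17) = 66.174 mg/L
Dose 2 (105 mg at t=3 h): 105·exp(−0.06931·14) = 39.788 mg/L
Dose 3 (365 mg at t=6 h): 365·exp(−0.06931·11) = 170.279 mg/L
Dose 4 (75 mg at t=9 h): 75·exp(−0.06931·8) = 43.076 mg/L
Dose 5 (315 mg at t=12 h): 315·exp(−0.06931·5) = 222.739 mg/L
Dose 6 (460 mg at t=15 h): 460·exp(−0.06931·2) = 400.453 mg/L
C(17) = 66.174 + 39.788 + 170.279 + 43.076 + 222.739 + 400.453 = 942.508 mg/L

942.508 mg/L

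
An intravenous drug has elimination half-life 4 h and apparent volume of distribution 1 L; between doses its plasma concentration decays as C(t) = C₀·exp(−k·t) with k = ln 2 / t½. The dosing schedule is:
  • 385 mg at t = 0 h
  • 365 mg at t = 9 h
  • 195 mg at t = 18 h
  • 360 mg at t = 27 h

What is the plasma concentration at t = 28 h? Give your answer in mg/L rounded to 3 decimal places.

k = ln 2 / 4 = 0.17329 per h
Dose 1 (385 mg at t=0 h): 385·exp(−0.17329·28) = 3.008 mg/L
Dose 2 (365 mg at t=9 h): 365·exp(−0.17329·19) = 13.564 mg/L
Dose 3 (195 mg at t=18 h): 195·exp(−0.17329·10) = 34.471 mg/L
Dose 4 (360 mg at t=27 h): 360·exp(−0.17329·1) = 302.723 mg/L
C(28) = 3.008 + 13.564 + 34.471 + 302.723 = 353.766 mg/L

353.766 mg/L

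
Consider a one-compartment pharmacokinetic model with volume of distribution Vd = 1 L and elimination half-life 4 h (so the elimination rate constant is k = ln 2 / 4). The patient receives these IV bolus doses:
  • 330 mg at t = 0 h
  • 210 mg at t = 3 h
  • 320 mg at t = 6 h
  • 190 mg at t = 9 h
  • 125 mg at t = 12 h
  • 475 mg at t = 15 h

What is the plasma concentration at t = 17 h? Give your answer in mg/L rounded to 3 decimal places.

519.405 mg/L

k = ln 2 / 4 = 0.17329 per h
Dose 1 (330 mg at t=0 h): 330·exp(−0.17329·17) = 17.343 mg/L
Dose 2 (210 mg at t=3 h): 210·exp(−0.17329·14) = 18.562 mg/L
Dose 3 (320 mg at t=6 h): 320·exp(−0.17329·11) = 47.568 mg/L
Dose 4 (190 mg at t=9 h): 190·exp(−0.17329·8) = 47.500 mg/L
Dose 5 (125 mg at t=12 h): 125·exp(−0.17329·5) = 52.556 mg/L
Dose 6 (475 mg at t=15 h): 475·exp(−0.17329·2) = 335.876 mg/L
C(17) = 17.343 + 18.562 + 47.568 + 47.500 + 52.556 + 335.876 = 519.405 mg/L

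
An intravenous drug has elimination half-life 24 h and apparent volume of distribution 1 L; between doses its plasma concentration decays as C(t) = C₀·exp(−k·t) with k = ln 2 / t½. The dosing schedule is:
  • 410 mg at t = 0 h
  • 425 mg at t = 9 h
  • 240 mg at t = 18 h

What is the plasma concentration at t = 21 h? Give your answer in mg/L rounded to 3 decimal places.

k = ln 2 / 24 = 0.02888 per h
Dose 1 (410 mg at t=0 h): 410·exp(−0.02888·21) = 223.554 mg/L
Dose 2 (425 mg at t=9 h): 425·exp(−0.02888·12) = 300.520 mg/L
Dose 3 (240 mg at t=18 h): 240·exp(−0.02888·3) = 220.081 mg/L
C(21) = 223.554 + 300.520 + 220.081 = 744.155 mg/L

744.155 mg/L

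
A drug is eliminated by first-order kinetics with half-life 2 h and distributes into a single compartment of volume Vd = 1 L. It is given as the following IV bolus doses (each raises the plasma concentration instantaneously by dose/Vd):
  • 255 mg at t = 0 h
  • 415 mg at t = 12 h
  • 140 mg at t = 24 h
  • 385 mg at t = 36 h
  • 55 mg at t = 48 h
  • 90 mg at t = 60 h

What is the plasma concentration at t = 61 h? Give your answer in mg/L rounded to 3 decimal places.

64.314 mg/L

k = ln 2 / 2 = 0.34657 per h
Dose 1 (255 mg at t=0 h): 255·exp(−0.34657·61) = 0.000 mg/L
Dose 2 (415 mg at t=12 h): 415·exp(−0.34657·49) = 0.000 mg/L
Dose 3 (140 mg at t=24 h): 140·exp(−0.34657·37) = 0.000 mg/L
Dose 4 (385 mg at t=36 h): 385·exp(−0.34657·25) = 0.066 mg/L
Dose 5 (55 mg at t=48 h): 55·exp(−0.34657·13) = 0.608 mg/L
Dose 6 (90 mg at t=60 h): 90·exp(−0.34657·1) = 63.640 mg/L
C(61) = 0.000 + 0.000 + 0.000 + 0.066 + 0.608 + 63.640 = 64.314 mg/L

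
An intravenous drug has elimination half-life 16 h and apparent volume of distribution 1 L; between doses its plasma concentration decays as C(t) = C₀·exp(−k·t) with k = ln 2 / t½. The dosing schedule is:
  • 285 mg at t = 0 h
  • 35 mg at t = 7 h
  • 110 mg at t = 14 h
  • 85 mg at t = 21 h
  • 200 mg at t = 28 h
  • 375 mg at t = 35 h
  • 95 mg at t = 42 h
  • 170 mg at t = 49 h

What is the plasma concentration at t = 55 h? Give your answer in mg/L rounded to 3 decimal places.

k = ln 2 / 16 = 0.04332 per h
Dose 1 (285 mg at t=0 h): 285·exp(−0.04332·55) = 26.306 mg/L
Dose 2 (35 mg at t=7 h): 35·exp(−0.04332·48) = 4.375 mg/L
Dose 3 (110 mg at t=14 h): 110·exp(−0.04332·41) = 18.621 mg/L
Dose 4 (85 mg at t=21 h): 85·exp(−0.04332·34) = 19.486 mg/L
Dose 5 (200 mg at t=28 h): 200·exp(−0.04332·27) = 62.093 mg/L
Dose 6 (375 mg at t=35 h): 375·exp(−0.04332·20) = 157.668 mg/L
Dose 7 (95 mg at t=42 h): 95·exp(−0.04332·13) = 54.092 mg/L
Dose 8 (170 mg at t=49 h): 170·exp(−0.04332·6) = 131.088 mg/L
C(55) = 26.306 + 4.375 + 18.621 + 19.486 + 62.093 + 157.668 + 54.092 + 131.088 = 473.730 mg/L

473.730 mg/L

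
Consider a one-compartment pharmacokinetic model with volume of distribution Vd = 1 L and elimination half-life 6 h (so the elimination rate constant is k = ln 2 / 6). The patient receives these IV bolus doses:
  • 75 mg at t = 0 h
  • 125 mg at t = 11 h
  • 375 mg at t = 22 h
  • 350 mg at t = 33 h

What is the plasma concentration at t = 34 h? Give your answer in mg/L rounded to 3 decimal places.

k = ln 2 / 6 = 0.11552 per h
Dose 1 (75 mg at t=0 h): 75·exp(−0.11552·34) = 1.476 mg/L
Dose 2 (125 mg at t=11 h): 125·exp(−0.11552·23) = 8.769 mg/L
Dose 3 (375 mg at t=22 h): 375·exp(−0.11552·12) = 93.750 mg/L
Dose 4 (350 mg at t=33 h): 350·exp(−0.11552·1) = 311.815 mg/L
C(34) = 1.476 + 8.769 + 93.750 + 311.815 = 415.810 mg/L

415.810 mg/L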